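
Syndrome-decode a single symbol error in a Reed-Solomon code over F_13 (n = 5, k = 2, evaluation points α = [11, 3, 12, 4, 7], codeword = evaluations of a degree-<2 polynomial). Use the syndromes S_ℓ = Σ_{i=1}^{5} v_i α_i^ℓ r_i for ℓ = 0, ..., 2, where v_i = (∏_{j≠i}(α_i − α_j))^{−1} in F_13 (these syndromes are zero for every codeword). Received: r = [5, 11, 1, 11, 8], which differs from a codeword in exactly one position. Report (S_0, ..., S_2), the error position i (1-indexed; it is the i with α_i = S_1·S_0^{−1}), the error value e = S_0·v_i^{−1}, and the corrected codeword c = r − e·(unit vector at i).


S = (4, 3, 12), error at position 4, error magnitude e = 4, c = [5, 11, 1, 7, 8].

Step 1: column multipliers v_i = (∏_{j≠i}(α_i − α_j))^{−1} mod 13.
  i = 1 (α = 11): (11−3)(11−12)(11−4)(11−7) = 8·(−1)·7·4 = −224 ≡ 10, so v_1 = 10^{−1} = 4 (mod 13).
  i = 2 (α = 3): (3−11)(3−12)(3−4)(3−7) = (−8)·(−9)·(−1)·(−4) = 288 ≡ 2, so v_2 = 2^{−1} = 7 (mod 13).
  i = 3 (α = 12): (12−11)(12−3)(12−4)(12−7) = 1·9·8·5 = 360 ≡ 9, so v_3 = 9^{−1} = 3 (mod 13).
  i = 4 (α = 4): (4−11)(4−3)(4−12)(4−7) = (−7)·1·(−8)·(−3) = −168 ≡ 1, so v_4 = 1^{−1} = 1 (mod 13).
  i = 5 (α = 7): (7−11)(7−3)(7−12)(7−4) = (−4)·4·(−5)·3 = 240 ≡ 6, so v_5 = 6^{−1} = 11 (mod 13).
  v = [4, 7, 3, 1, 11].
Step 2: syndromes of r = [5, 11, 1, 11, 8] (all sums mod 13).
  S_0 = Σ v_i r_i = 4·5 + 7·11 + 3·1 + 1·11 + 11·8 = 199 ≡ 4.
  S_1 = Σ v_i α_i r_i = 4·11·5 + 7·3·11 + 3·12·1 + 1·4·11 + 11·7·8 = 1147 ≡ 3.
  α_i^2 mod 13 = [4, 9, 1, 3, 10].
  S_2 = Σ v_i α_i^2 r_i = 4·4·5 + 7·9·11 + 3·1·1 + 1·3·11 + 11·10·8 = 1689 ≡ 12.
  S = (4, 3, 12) ≠ 0, so r is not a codeword (an error is present).
Step 3: locate the error. For a single error e at position i, S_ℓ = v_i·e·α_i^ℓ, so α_err = S_1/S_0.
  S_0^{−1} = 4^{−1} = 10 (mod 13), so α_err = 3·10 = 30 ≡ 4 = α_4. Error position i = 4.
  Consistency check: S_2/S_1 = 12·9 = 108 ≡ 4 = α_err ✓ (single-error assumption holds).
Step 4: error magnitude e = S_0/v_4 = S_0·∏_{j≠4}(α_4 − α_j) = 4·1 = 4 ≡ 4 (mod 13).
Step 5: correct position 4: c_4 = r_4 − e = 11 − 4 ≡ 7 (mod 13). Hence c = [5, 11, 1, 7, 8].
  Check: interpolating c through the α_i gives m(x) = 10 + 9·x (degree < 2) with m(α_i) = c_i for every i, so c is indeed a codeword.


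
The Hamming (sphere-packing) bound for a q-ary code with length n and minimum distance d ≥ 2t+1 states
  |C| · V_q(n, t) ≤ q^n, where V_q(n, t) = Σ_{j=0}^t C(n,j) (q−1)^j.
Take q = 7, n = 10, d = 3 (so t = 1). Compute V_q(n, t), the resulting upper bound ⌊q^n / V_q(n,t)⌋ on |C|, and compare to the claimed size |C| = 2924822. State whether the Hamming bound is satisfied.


V_q(n, t) = 61, q^n = 282475249, Hamming bound = 4630741, |C| = 2924822 ≤ bound (satisfied).

Step 1: Compute V_q(n, t) = Σ_{j=0}^1 C(n, j) (q−1)^j.
  j = 0: C(10,0)·(6)^0 = 1·1 = 1.
  j = 1: C(10,1)·(6)^1 = 10·6 = 60.
  V_q(n, t) = 1 + 60 = 61.
Step 2: q^n = 7^10 = 282475249.
Step 3: Hamming bound ⌊q^n / V_q(n,t)⌋ = ⌊282475249/61⌋ = 4630741.
Step 4: Compare |C| = 2924822 to 4630741: satisfied.
The claimed |C| lies below the Hamming bound.


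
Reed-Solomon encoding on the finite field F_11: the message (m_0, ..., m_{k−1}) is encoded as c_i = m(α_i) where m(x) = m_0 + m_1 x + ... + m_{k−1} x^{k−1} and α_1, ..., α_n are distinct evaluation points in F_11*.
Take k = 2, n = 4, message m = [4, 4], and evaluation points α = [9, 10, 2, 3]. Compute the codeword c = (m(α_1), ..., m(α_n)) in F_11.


c = [7, 0, 1, 5]

Message polynomial: m(x) = 4 + 4·x (mod 11).
For each evaluation point α_i, compute m(α_i) mod 11:
  α_1 = 9: Horner steps 4 → 7, so m(9) = 7.
  α_2 = 10: Horner steps 4 → 0, so m(10) = 0.
  α_3 = 2: Horner steps 4 → 1, so m(2) = 1.
  α_4 = 3: Horner steps 4 → 5, so m(3) = 5.
Codeword c = [7, 0, 1, 5] ∈ F_11^4.


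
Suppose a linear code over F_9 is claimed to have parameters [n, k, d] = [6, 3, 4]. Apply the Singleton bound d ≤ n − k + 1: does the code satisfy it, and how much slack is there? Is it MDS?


Singleton RHS = n − k + 1 = 4, slack = 0, bound satisfied, MDS.

Singleton bound: d ≤ n − k + 1.
Here n = 6, k = 3, so n − k + 1 = 4.
Given d = 4, check d ≤ 4: YES.
Slack = (n − k + 1) − d = 0.
The code is MDS (slack = 0).
Description: the claimed parameters are [6, 3, 4]_9; such a code would be MDS (meets Singleton bound).


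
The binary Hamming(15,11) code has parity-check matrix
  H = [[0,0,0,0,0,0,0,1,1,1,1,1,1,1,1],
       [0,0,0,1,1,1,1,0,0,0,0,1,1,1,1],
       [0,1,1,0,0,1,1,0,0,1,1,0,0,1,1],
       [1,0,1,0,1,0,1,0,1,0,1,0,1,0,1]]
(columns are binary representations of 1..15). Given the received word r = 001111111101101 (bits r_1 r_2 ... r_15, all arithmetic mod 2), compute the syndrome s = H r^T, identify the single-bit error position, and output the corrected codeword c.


s = (0, 1, 1, 0)^T, error position = 6, corrected codeword c = 001110111101101

Compute s = H r^T mod 2 one row at a time:
  s_1 = 1 + 1 + 1 + 0 + 1 + 1 + 0 + 1 = 6 ≡ 0 (mod 2).
  s_2 = 1 + 1 + 1 + 1 + 1 + 1 + 0 + 1 = 7 ≡ 1 (mod 2).
  s_3 = 0 + 1 + 1 + 1 + 1 + 0 + 0 + 1 = 5 ≡ 1 (mod 2).
  s_4 = 0 + 1 + 1 + 1 + 1 + 0 + 1 + 1 = 6 ≡ 0 (mod 2).
s = (0, 1, 1, 0)^T — this equals column 6 of H (binary 0110), so error is at position 6.
Correct: flip bit 6 of r = 001111111101101 to get c = 001110111101101.


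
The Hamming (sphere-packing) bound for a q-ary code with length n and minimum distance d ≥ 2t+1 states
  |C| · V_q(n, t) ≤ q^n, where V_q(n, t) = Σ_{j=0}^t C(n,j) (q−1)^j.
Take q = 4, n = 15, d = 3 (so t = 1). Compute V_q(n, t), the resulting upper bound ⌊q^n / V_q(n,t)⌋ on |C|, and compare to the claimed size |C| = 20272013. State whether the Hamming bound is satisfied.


V_q(n, t) = 46, q^n = 1073741824, Hamming bound = 23342213, |C| = 20272013 ≤ bound (satisfied).

Step 1: Compute V_q(n, t) = Σ_{j=0}^1 C(n, j) (q−1)^j.
  j = 0: C(15,0)·(3)^0 = 1·1 = 1.
  j = 1: C(15,1)·(3)^1 = 15·3 = 45.
  V_q(n, t) = 1 + 45 = 46.
Step 2: q^n = 4^15 = 1073741824.
Step 3: Hamming bound ⌊q^n / V_q(n,t)⌋ = ⌊1073741824/46⌋ = 23342213.
Step 4: Compare |C| = 20272013 to 23342213: satisfied.
The claimed |C| lies below the Hamming bound.


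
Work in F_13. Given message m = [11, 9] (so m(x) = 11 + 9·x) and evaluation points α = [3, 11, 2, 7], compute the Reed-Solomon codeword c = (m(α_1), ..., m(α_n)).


c = [12, 6, 3, 9]

Message polynomial: m(x) = 11 + 9·x (mod 13).
For each evaluation point α_i, compute m(α_i) mod 13:
  α_1 = 3: Horner steps 9 → 12, so m(3) = 12.
  α_2 = 11: Horner steps 9 → 6, so m(11) = 6.
  α_3 = 2: Horner steps 9 → 3, so m(2) = 3.
  α_4 = 7: Horner steps 9 → 9, so m(7) = 9.
Codeword c = [12, 6, 3, 9] ∈ F_13^4.


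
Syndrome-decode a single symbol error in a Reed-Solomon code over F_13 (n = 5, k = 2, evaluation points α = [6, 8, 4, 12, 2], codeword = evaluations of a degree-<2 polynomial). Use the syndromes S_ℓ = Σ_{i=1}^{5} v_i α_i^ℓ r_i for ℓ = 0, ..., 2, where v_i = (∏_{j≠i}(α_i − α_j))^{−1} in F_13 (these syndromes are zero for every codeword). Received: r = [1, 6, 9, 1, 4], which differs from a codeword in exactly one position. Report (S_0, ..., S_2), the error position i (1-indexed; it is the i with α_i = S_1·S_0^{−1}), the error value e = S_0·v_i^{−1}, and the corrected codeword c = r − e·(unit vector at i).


S = (7, 6, 7), error at position 4, error magnitude e = 11, c = [1, 6, 9, 3, 4].

Step 1: column multipliers v_i = (∏_{j≠i}(α_i − α_j))^{−1} mod 13.
  i = 1 (α = 6): (6−8)(6−4)(6−12)(6−2) = (−2)·2·(−6)·4 = 96 ≡ 5, so v_1 = 5^{−1} = 8 (mod 13).
  i = 2 (α = 8): (8−6)(8−4)(8−12)(8−2) = 2·4·(−4)·6 = −192 ≡ 3, so v_2 = 3^{−1} = 9 (mod 13).
  i = 3 (α = 4): (4−6)(4−8)(4−12)(4−2) = (−2)·(−4)·(−8)·2 = −128 ≡ 2, so v_3 = 2^{−1} = 7 (mod 13).
  i = 4 (α = 12): (12−6)(12−8)(12−4)(12−2) = 6·4·8·10 = 1920 ≡ 9, so v_4 = 9^{−1} = 3 (mod 13).
  i = 5 (α = 2): (2−6)(2−8)(2−4)(2−12) = (−4)·(−6)·(−2)·(−10) = 480 ≡ 12, so v_5 = 12^{−1} = 12 (mod 13).
  v = [8, 9, 7, 3, 12].
Step 2: syndromes of r = [1, 6, 9, 1, 4] (all sums mod 13).
  S_0 = Σ v_i r_i = 8·1 + 9·6 + 7·9 + 3·1 + 12·4 = 176 ≡ 7.
  S_1 = Σ v_i α_i r_i = 8·6·1 + 9·8·6 + 7·4·9 + 3·12·1 + 12·2·4 = 864 ≡ 6.
  α_i^2 mod 13 = [10, 12, 3, 1, 4].
  S_2 = Σ v_i α_i^2 r_i = 8·10·1 + 9·12·6 + 7·3·9 + 3·1·1 + 12·4·4 = 1112 ≡ 7.
  S = (7, 6, 7) ≠ 0, so r is not a codeword (an error is present).
Step 3: locate the error. For a single error e at position i, S_ℓ = v_i·e·α_i^ℓ, so α_err = S_1/S_0.
  S_0^{−1} = 7^{−1} = 2 (mod 13), so α_err = 6·2 = 12 ≡ 12 = α_4. Error position i = 4.
  Consistency check: S_2/S_1 = 7·11 = 77 ≡ 12 = α_err ✓ (single-error assumption holds).
Step 4: error magnitude e = S_0/v_4 = S_0·∏_{j≠4}(α_4 − α_j) = 7·9 = 63 ≡ 11 (mod 13).
Step 5: correct position 4: c_4 = r_4 − e = 1 − 11 ≡ 3 (mod 13). Hence c = [1, 6, 9, 3, 4].
  Check: interpolating c through the α_i gives m(x) = 12 + 9·x (degree < 2) with m(α_i) = c_i for every i, so c is indeed a codeword.


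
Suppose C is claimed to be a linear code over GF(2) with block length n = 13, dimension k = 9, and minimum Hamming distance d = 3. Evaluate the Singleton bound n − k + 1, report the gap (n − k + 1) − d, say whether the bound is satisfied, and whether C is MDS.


Singleton RHS = n − k + 1 = 5, slack = 2, bound satisfied, not MDS.

Singleton bound: d ≤ n − k + 1.
Here n = 13, k = 9, so n − k + 1 = 5.
Given d = 3, check d ≤ 5: YES.
Slack = (n − k + 1) − d = 2.
The code is NOT MDS (slack = 2 > 0).
Description: the claimed parameters are [13, 9, 3]_2; such a code would be non-MDS.


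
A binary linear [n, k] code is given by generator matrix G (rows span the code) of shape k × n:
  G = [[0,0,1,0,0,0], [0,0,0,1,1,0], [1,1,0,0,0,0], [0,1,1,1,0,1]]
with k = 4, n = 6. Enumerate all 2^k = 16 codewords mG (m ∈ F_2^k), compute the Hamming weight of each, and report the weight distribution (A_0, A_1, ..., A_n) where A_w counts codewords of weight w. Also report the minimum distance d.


Weight distribution: A_0 = 1, A_1 = 1, A_2 = 2, A_3 = 6, A_4 = 5, A_5 = 1. Minimum distance d = 1.

Enumerate all 2^4 = 16 messages m ∈ F_2^4.
For each, compute codeword c = mG in F_2^6, then tally its weight.
  m = 0000 → c = 000000, weight = 0.
  m = 1000 → c = 001000, weight = 1.
  m = 0100 → c = 000110, weight = 2.
  m = 1100 → c = 001110, weight = 3.
  m = 0010 → c = 110000, weight = 2.
  m = 1010 → c = 111000, weight = 3.
  m = 0110 → c = 110110, weight = 4.
  m = 1110 → c = 111110, weight = 5.
  m = 0001 → c = 011101, weight = 4.
  m = 1001 → c = 010101, weight = 3.
  m = 0101 → c = 011011, weight = 4.
  m = 1101 → c = 010011, weight = 3.
  m = 0011 → c = 101101, weight = 4.
  m = 1011 → c = 100101, weight = 3.
  m = 0111 → c = 101011, weight = 4.
  m = 1111 → c = 100011, weight = 3.
Tally weights:
  weight 0: 1 codewords.
  weight 1: 1 codewords.
  weight 2: 2 codewords.
  weight 3: 6 codewords.
  weight 4: 5 codewords.
  weight 5: 1 codewords.
Minimum distance d = smallest w > 0 with A_w > 0 = 1.
Sanity: Σ A_w = 16 = 2^4 = 16 ✓.


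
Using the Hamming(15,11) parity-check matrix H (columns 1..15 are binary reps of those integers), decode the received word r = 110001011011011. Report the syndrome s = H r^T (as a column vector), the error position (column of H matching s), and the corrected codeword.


s = (0, 0, 1, 0)^T, error position = 2, corrected codeword c = 100001011011011

Compute s = H r^T mod 2 one row at a time:
  s_1 = 1 + 1 + 0 + 1 + 1 + 0 + 1 + 1 = 6 ≡ 0 (mod 2).
  s_2 = 0 + 0 + 1 + 0 + 1 + 0 + 1 + 1 = 4 ≡ 0 (mod 2).
  s_3 = 1 + 0 + 1 + 0 + 0 + 1 + 1 + 1 = 5 ≡ 1 (mod 2).
  s_4 = 1 + 0 + 0 + 0 + 1 + 1 + 0 + 1 = 4 ≡ 0 (mod 2).
s = (0, 0, 1, 0)^T — this equals column 2 of H (binary 0010), so error is at position 2.
Correct: flip bit 2 of r = 110001011011011 to get c = 100001011011011.


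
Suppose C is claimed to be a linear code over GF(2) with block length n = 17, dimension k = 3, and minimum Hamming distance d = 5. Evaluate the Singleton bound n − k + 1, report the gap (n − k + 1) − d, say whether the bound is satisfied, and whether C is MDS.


Singleton RHS = n − k + 1 = 15, slack = 10, bound satisfied, not MDS.

Singleton bound: d ≤ n − k + 1.
Here n = 17, k = 3, so n − k + 1 = 15.
Given d = 5, check d ≤ 15: YES.
Slack = (n − k + 1) − d = 10.
The code is NOT MDS (slack = 10 > 0).
Description: the claimed parameters are [17, 3, 5]_2; such a code would be non-MDS.


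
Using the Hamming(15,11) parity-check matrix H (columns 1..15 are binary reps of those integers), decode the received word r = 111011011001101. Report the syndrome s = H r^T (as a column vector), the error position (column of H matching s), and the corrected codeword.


s = (1, 1, 0, 0)^T, error position = 12, corrected codeword c = 111011011000101

Compute s = H r^T mod 2 one row at a time:
  s_1 = 1 + 1 + 0 + 0 + 1 + 1 + 0 + 1 = 5 ≡ 1 (mod 2).
  s_2 = 0 + 1 + 1 + 0 + 1 + 1 + 0 + 1 = 5 ≡ 1 (mod 2).
  s_3 = 1 + 1 + 1 + 0 + 0 + 0 + 0 + 1 = 4 ≡ 0 (mod 2).
  s_4 = 1 + 1 + 1 + 0 + 1 + 0 + 1 + 1 = 6 ≡ 0 (mod 2).
s = (1, 1, 0, 0)^T — this equals column 12 of H (binary 1100), so error is at position 12.
Correct: flip bit 12 of r = 111011011001101 to get c = 111011011000101.


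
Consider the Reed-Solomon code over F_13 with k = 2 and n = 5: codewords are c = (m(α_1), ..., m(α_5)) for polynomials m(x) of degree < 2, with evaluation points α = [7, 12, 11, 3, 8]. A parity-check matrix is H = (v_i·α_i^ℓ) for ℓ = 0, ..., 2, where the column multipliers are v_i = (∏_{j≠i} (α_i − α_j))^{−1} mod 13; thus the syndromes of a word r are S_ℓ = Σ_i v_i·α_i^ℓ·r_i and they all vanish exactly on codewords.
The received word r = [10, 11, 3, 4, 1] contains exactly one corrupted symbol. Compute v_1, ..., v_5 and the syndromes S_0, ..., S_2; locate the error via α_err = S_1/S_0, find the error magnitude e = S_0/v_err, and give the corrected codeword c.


S = (6, 9, 7), error at position 5, error magnitude e = 9, c = [10, 11, 3, 4, 5].

Step 1: column multipliers v_i = (∏_{j≠i}(α_i − α_j))^{−1} mod 13.
  i = 1 (α = 7): (7−12)(7−11)(7−3)(7−8) = (−5)·(−4)·4·(−1) = −80 ≡ 11, so v_1 = 11^{−1} = 6 (mod 13).
  i = 2 (α = 12): (12−7)(12−11)(12−3)(12−8) = 5·1·9·4 = 180 ≡ 11, so v_2 = 11^{−1} = 6 (mod 13).
  i = 3 (α = 11): (11−7)(11−12)(11−3)(11−8) = 4·(−1)·8·3 = −96 ≡ 8, so v_3 = 8^{−1} = 5 (mod 13).
  i = 4 (α = 3): (3−7)(3−12)(3−11)(3−8) = (−4)·(−9)·(−8)·(−5) = 1440 ≡ 10, so v_4 = 10^{−1} = 4 (mod 13).
  i = 5 (α = 8): (8−7)(8−12)(8−11)(8−3) = 1·(−4)·(−3)·5 = 60 ≡ 8, so v_5 = 8^{−1} = 5 (mod 13).
  v = [6, 6, 5, 4, 5].
Step 2: syndromes of r = [10, 11, 3, 4, 1] (all sums mod 13).
  S_0 = Σ v_i r_i = 6·10 + 6·11 + 5·3 + 4·4 + 5·1 = 162 ≡ 6.
  S_1 = Σ v_i α_i r_i = 6·7·10 + 6·12·11 + 5·11·3 + 4·3·4 + 5·8·1 = 1465 ≡ 9.
  α_i^2 mod 13 = [10, 1, 4, 9, 12].
  S_2 = Σ v_i α_i^2 r_i = 6·10·10 + 6·1·11 + 5·4·3 + 4·9·4 + 5·12·1 = 930 ≡ 7.
  S = (6, 9, 7) ≠ 0, so r is not a codeword (an error is present).
Step 3: locate the error. For a single error e at position i, S_ℓ = v_i·e·α_i^ℓ, so α_err = S_1/S_0.
  S_0^{−1} = 6^{−1} = 11 (mod 13), so α_err = 9·11 = 99 ≡ 8 = α_5. Error position i = 5.
  Consistency check: S_2/S_1 = 7·3 = 21 ≡ 8 = α_err ✓ (single-error assumption holds).
Step 4: error magnitude e = S_0/v_5 = S_0·∏_{j≠5}(α_5 − α_j) = 6·8 = 48 ≡ 9 (mod 13).
Step 5: correct position 5: c_5 = r_5 − e = 1 − 9 ≡ 5 (mod 13). Hence c = [10, 11, 3, 4, 5].
  Check: interpolating c through the α_i gives m(x) = 6 + 8·x (degree < 2) with m(α_i) = c_i for every i, so c is indeed a codeword.


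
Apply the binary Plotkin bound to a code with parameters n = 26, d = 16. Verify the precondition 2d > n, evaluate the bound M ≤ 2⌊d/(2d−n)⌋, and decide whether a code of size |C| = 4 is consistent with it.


Plotkin bound M ≤ 4; given |C| = 4 ≤ bound (satisfied).

Check applicability: 2d = 32, n = 26.
2d − n = 6 > 0, so Plotkin applies.
Compute d/(2d−n) = 16/6 ≈ 2.6667.
⌊d/(2d−n)⌋ = 2.
Plotkin bound: M ≤ 2·2 = 4.
Given |C| = 4, check: satisfied.
This |C| is at the Plotkin bound.


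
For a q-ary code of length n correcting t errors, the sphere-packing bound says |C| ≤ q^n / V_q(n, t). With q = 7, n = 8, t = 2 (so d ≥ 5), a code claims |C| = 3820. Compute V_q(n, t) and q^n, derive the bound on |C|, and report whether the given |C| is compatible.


V_q(n, t) = 1057, q^n = 5764801, Hamming bound = 5453, |C| = 3820 ≤ bound (satisfied).

Step 1: Compute V_q(n, t) = Σ_{j=0}^2 C(n, j) (q−1)^j.
  j = 0: C(8,0)·(6)^0 = 1·1 = 1.
  j = 1: C(8,1)·(6)^1 = 8·6 = 48.
  j = 2: C(8,2)·(6)^2 = 28·36 = 1008.
  V_q(n, t) = 1 + 48 + 1008 = 1057.
Step 2: q^n = 7^8 = 5764801.
Step 3: Hamming bound ⌊q^n / V_q(n,t)⌋ = ⌊5764801/1057⌋ = 5453.
Step 4: Compare |C| = 3820 to 5453: satisfied.
The claimed |C| lies below the Hamming bound.


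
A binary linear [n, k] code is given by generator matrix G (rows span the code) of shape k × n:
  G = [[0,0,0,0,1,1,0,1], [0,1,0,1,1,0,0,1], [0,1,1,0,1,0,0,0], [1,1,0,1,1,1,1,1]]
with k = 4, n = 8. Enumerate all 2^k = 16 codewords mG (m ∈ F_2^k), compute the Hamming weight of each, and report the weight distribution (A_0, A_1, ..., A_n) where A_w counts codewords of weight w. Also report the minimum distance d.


Weight distribution: A_0 = 1, A_3 = 5, A_4 = 5, A_5 = 2, A_6 = 2, A_7 = 1. Minimum distance d = 3.

Enumerate all 2^4 = 16 messages m ∈ F_2^4.
For each, compute codeword c = mG in F_2^8, then tally its weight.
  m = 0000 → c = 00000000, weight = 0.
  m = 1000 → c = 00001101, weight = 3.
  m = 0100 → c = 01011001, weight = 4.
  m = 1100 → c = 01010100, weight = 3.
  m = 0010 → c = 01101000, weight = 3.
  m = 1010 → c = 01100101, weight = 4.
  m = 0110 → c = 00110001, weight = 3.
  m = 1110 → c = 00111100, weight = 4.
  m = 0001 → c = 11011111, weight = 7.
  m = 1001 → c = 11010010, weight = 4.
  m = 0101 → c = 10000110, weight = 3.
  m = 1101 → c = 10001011, weight = 4.
  m = 0011 → c = 10110111, weight = 6.
  m = 1011 → c = 10111010, weight = 5.
  m = 0111 → c = 11101110, weight = 6.
  m = 1111 → c = 11100011, weight = 5.
Tally weights:
  weight 0: 1 codewords.
  weight 3: 5 codewords.
  weight 4: 5 codewords.
  weight 5: 2 codewords.
  weight 6: 2 codewords.
  weight 7: 1 codewords.
Minimum distance d = smallest w > 0 with A_w > 0 = 3.
Sanity: Σ A_w = 16 = 2^4 = 16 ✓.


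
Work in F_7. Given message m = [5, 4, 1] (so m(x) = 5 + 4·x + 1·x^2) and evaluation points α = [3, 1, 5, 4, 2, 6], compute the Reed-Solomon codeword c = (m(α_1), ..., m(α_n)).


c = [5, 3, 1, 2, 3, 2]

Message polynomial: m(x) = 5 + 4·x + 1·x^2 (mod 7).
For each evaluation point α_i, compute m(α_i) mod 7:
  α_1 = 3: Horner steps 1 → 0 → 5, so m(3) = 5.
  α_2 = 1: Horner steps 1 → 5 → 3, so m(1) = 3.
  α_3 = 5: Horner steps 1 → 2 → 1, so m(5) = 1.
  α_4 = 4: Horner steps 1 → 1 → 2, so m(4) = 2.
  α_5 = 2: Horner steps 1 → 6 → 3, so m(2) = 3.
  α_6 = 6: Horner steps 1 → 3 → 2, so m(6) = 2.
Codeword c = [5, 3, 1, 2, 3, 2] ∈ F_7^6.


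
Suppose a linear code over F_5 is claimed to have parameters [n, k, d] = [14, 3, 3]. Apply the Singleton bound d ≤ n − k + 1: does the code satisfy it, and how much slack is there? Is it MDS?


Singleton RHS = n − k + 1 = 12, slack = 9, bound satisfied, not MDS.

Singleton bound: d ≤ n − k + 1.
Here n = 14, k = 3, so n − k + 1 = 12.
Given d = 3, check d ≤ 12: YES.
Slack = (n − k + 1) − d = 9.
The code is NOT MDS (slack = 9 > 0).
Description: the claimed parameters are [14, 3, 3]_5; such a code would be non-MDS.


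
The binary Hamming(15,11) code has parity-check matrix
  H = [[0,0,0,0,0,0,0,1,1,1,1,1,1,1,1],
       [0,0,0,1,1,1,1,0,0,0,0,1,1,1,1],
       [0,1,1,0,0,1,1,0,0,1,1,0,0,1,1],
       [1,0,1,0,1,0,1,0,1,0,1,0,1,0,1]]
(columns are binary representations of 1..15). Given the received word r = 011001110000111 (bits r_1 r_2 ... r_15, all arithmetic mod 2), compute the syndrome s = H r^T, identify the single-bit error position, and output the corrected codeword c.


s = (0, 1, 0, 0)^T, error position = 4, corrected codeword c = 011101110000111

Compute s = H r^T mod 2 one row at a time:
  s_1 = 1 + 0 + 0 + 0 + 0 + 1 + 1 + 1 = 4 ≡ 0 (mod 2).
  s_2 = 0 + 0 + 1 + 1 + 0 + 1 + 1 + 1 = 5 ≡ 1 (mod 2).
  s_3 = 1 + 1 + 1 + 1 + 0 + 0 + 1 + 1 = 6 ≡ 0 (mod 2).
  s_4 = 0 + 1 + 0 + 1 + 0 + 0 + 1 + 1 = 4 ≡ 0 (mod 2).
s = (0, 1, 0, 0)^T — this equals column 4 of H (binary 0100), so error is at position 4.
Correct: flip bit 4 of r = 011001110000111 to get c = 011101110000111.


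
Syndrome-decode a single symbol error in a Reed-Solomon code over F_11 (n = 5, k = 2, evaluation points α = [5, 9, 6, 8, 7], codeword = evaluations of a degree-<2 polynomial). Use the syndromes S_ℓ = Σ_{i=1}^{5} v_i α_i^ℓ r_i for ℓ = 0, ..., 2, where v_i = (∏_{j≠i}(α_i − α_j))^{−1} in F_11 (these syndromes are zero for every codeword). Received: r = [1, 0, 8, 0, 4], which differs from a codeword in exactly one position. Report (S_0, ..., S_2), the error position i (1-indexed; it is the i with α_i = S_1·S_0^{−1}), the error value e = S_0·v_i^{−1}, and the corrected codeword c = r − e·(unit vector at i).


S = (2, 7, 8), error at position 2, error magnitude e = 4, c = [1, 7, 8, 0, 4].

Step 1: column multipliers v_i = (∏_{j≠i}(α_i − α_j))^{−1} mod 11.
  i = 1 (α = 5): (5−9)(5−6)(5−8)(5−7) = (−4)·(−1)·(−3)·(−2) = 24 ≡ 2, so v_1 = 2^{−1} = 6 (mod 11).
  i = 2 (α = 9): (9−5)(9−6)(9−8)(9−7) = 4·3·1·2 = 24 ≡ 2, so v_2 = 2^{−1} = 6 (mod 11).
  i = 3 (α = 6): (6−5)(6−9)(6−8)(6−7) = 1·(−3)·(−2)·(−1) = −6 ≡ 5, so v_3 = 5^{−1} = 9 (mod 11).
  i = 4 (α = 8): (8−5)(8−9)(8−6)(8−7) = 3·(−1)·2·1 = −6 ≡ 5, so v_4 = 5^{−1} = 9 (mod 11).
  i = 5 (α = 7): (7−5)(7−9)(7−6)(7−8) = 2·(−2)·1·(−1) = 4 ≡ 4, so v_5 = 4^{−1} = 3 (mod 11).
  v = [6, 6, 9, 9, 3].
Step 2: syndromes of r = [1, 0, 8, 0, 4] (all sums mod 11).
  S_0 = Σ v_i r_i = 6·1 + 6·0 + 9·8 + 9·0 + 3·4 = 90 ≡ 2.
  S_1 = Σ v_i α_i r_i = 6·5·1 + 6·9·0 + 9·6·8 + 9·8·0 + 3·7·4 = 546 ≡ 7.
  α_i^2 mod 11 = [3, 4, 3, 9, 5].
  S_2 = Σ v_i α_i^2 r_i = 6·3·1 + 6·4·0 + 9·3·8 + 9·9·0 + 3·5·4 = 294 ≡ 8.
  S = (2, 7, 8) ≠ 0, so r is not a codeword (an error is present).
Step 3: locate the error. For a single error e at position i, S_ℓ = v_i·e·α_i^ℓ, so α_err = S_1/S_0.
  S_0^{−1} = 2^{−1} = 6 (mod 11), so α_err = 7·6 = 42 ≡ 9 = α_2. Error position i = 2.
  Consistency check: S_2/S_1 = 8·8 = 64 ≡ 9 = α_err ✓ (single-error assumption holds).
Step 4: error magnitude e = S_0/v_2 = S_0·∏_{j≠2}(α_2 − α_j) = 2·2 = 4 ≡ 4 (mod 11).
Step 5: correct position 2: c_2 = r_2 − e = 0 − 4 ≡ 7 (mod 11). Hence c = [1, 7, 8, 0, 4].
  Check: interpolating c through the α_i gives m(x) = 10 + 7·x (degree < 2) with m(α_i) = c_i for every i, so c is indeed a codeword.


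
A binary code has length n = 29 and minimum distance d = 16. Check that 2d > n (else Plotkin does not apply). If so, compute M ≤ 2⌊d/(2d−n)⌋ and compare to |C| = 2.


Plotkin bound M ≤ 10; given |C| = 2 ≤ bound (satisfied).

Check applicability: 2d = 32, n = 29.
2d − n = 3 > 0, so Plotkin applies.
Compute d/(2d−n) = 16/3 ≈ 5.3333.
⌊d/(2d−n)⌋ = 5.
Plotkin bound: M ≤ 2·5 = 10.
Given |C| = 2, check: satisfied.
This |C| is below the Plotkin bound.


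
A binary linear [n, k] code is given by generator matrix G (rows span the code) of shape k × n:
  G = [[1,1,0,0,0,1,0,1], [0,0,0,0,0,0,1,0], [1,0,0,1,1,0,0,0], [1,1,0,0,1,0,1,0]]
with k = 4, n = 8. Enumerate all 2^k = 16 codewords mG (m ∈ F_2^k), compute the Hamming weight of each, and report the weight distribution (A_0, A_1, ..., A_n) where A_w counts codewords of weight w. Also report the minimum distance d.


Weight distribution: A_0 = 1, A_1 = 1, A_2 = 1, A_3 = 4, A_4 = 5, A_5 = 3, A_6 = 1. Minimum distance d = 1.

Enumerate all 2^4 = 16 messages m ∈ F_2^4.
For each, compute codeword c = mG in F_2^8, then tally its weight.
  m = 0000 → c = 00000000, weight = 0.
  m = 1000 → c = 11000101, weight = 4.
  m = 0100 → c = 00000010, weight = 1.
  m = 1100 → c = 11000111, weight = 5.
  m = 0010 → c = 10011000, weight = 3.
  m = 1010 → c = 01011101, weight = 5.
  m = 0110 → c = 10011010, weight = 4.
  m = 1110 → c = 01011111, weight = 6.
  m = 0001 → c = 11001010, weight = 4.
  m = 1001 → c = 00001111, weight = 4.
  m = 0101 → c = 11001000, weight = 3.
  m = 1101 → c = 00001101, weight = 3.
  m = 0011 → c = 01010010, weight = 3.
  m = 1011 → c = 10010111, weight = 5.
  m = 0111 → c = 01010000, weight = 2.
  m = 1111 → c = 10010101, weight = 4.
Tally weights:
  weight 0: 1 codewords.
  weight 1: 1 codewords.
  weight 2: 1 codewords.
  weight 3: 4 codewords.
  weight 4: 5 codewords.
  weight 5: 3 codewords.
  weight 6: 1 codewords.
Minimum distance d = smallest w > 0 with A_w > 0 = 1.
Sanity: Σ A_w = 16 = 2^4 = 16 ✓.


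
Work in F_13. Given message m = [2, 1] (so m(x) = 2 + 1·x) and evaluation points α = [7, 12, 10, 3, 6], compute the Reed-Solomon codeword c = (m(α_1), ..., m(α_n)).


c = [9, 1, 12, 5, 8]

Message polynomial: m(x) = 2 + 1·x (mod 13).
For each evaluation point α_i, compute m(α_i) mod 13:
  α_1 = 7: Horner steps 1 → 9, so m(7) = 9.
  α_2 = 12: Horner steps 1 → 1, so m(12) = 1.
  α_3 = 10: Horner steps 1 → 12, so m(10) = 12.
  α_4 = 3: Horner steps 1 → 5, so m(3) = 5.
  α_5 = 6: Horner steps 1 → 8, so m(6) = 8.
Codeword c = [9, 1, 12, 5, 8] ∈ F_13^5.


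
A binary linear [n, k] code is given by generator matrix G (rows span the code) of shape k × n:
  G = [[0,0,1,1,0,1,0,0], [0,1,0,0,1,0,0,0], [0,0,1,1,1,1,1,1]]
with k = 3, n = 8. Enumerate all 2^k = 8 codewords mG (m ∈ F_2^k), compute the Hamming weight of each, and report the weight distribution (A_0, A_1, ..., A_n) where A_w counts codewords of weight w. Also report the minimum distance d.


Weight distribution: A_0 = 1, A_2 = 1, A_3 = 3, A_5 = 1, A_6 = 2. Minimum distance d = 2.

Enumerate all 2^3 = 8 messages m ∈ F_2^3.
For each, compute codeword c = mG in F_2^8, then tally its weight.
  m = 000 → c = 00000000, weight = 0.
  m = 100 → c = 00110100, weight = 3.
  m = 010 → c = 01001000, weight = 2.
  m = 110 → c = 01111100, weight = 5.
  m = 001 → c = 00111111, weight = 6.
  m = 101 → c = 00001011, weight = 3.
  m = 011 → c = 01110111, weight = 6.
  m = 111 → c = 01000011, weight = 3.
Tally weights:
  weight 0: 1 codewords.
  weight 2: 1 codewords.
  weight 3: 3 codewords.
  weight 5: 1 codewords.
  weight 6: 2 codewords.
Minimum distance d = smallest w > 0 with A_w > 0 = 2.
Sanity: Σ A_w = 8 = 2^3 = 8 ✓.


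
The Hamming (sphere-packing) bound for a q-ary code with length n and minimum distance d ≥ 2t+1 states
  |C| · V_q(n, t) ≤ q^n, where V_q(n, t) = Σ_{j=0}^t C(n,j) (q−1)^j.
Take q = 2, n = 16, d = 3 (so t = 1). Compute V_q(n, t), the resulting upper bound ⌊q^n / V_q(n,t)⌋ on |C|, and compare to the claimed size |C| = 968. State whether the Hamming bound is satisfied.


V_q(n, t) = 17, q^n = 65536, Hamming bound = 3855, |C| = 968 ≤ bound (satisfied).

Step 1: Compute V_q(n, t) = Σ_{j=0}^1 C(n, j) (q−1)^j.
  j = 0: C(16,0)·(1)^0 = 1·1 = 1.
  j = 1: C(16,1)·(1)^1 = 16·1 = 16.
  V_q(n, t) = 1 + 16 = 17.
Step 2: q^n = 2^16 = 65536.
Step 3: Hamming bound ⌊q^n / V_q(n,t)⌋ = ⌊65536/17⌋ = 3855.
Step 4: Compare |C| = 968 to 3855: satisfied.
The claimed |C| lies below the Hamming bound.


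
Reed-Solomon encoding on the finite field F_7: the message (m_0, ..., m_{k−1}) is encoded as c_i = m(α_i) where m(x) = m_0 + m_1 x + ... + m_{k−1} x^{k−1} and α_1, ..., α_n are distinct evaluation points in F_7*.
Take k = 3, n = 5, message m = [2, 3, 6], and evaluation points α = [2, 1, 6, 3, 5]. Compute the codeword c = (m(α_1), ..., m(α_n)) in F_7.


c = [4, 4, 5, 2, 6]

Message polynomial: m(x) = 2 + 3·x + 6·x^2 (mod 7).
For each evaluation point α_i, compute m(α_i) mod 7:
  α_1 = 2: Horner steps 6 → 1 → 4, so m(2) = 4.
  α_2 = 1: Horner steps 6 → 2 → 4, so m(1) = 4.
  α_3 = 6: Horner steps 6 → 4 → 5, so m(6) = 5.
  α_4 = 3: Horner steps 6 → 0 → 2, so m(3) = 2.
  α_5 = 5: Horner steps 6 → 5 → 6, so m(5) = 6.
Codeword c = [4, 4, 5, 2, 6] ∈ F_7^5.


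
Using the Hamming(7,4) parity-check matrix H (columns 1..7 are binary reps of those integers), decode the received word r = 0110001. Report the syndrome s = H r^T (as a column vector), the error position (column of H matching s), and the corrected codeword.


s = (1, 1, 0)^T, error position = 6, corrected codeword c = 0110011

Compute s = H r^T mod 2 one row at a time:
  s_1 = 0 + 0 + 0 + 1 = 1 ≡ 1 (mod 2).
  s_2 = 1 + 1 + 0 + 1 = 3 ≡ 1 (mod 2).
  s_3 = 0 + 1 + 0 + 1 = 2 ≡ 0 (mod 2).
s = (1, 1, 0)^T — this equals column 6 of H (binary 110), so error is at position 6.
Correct: flip bit 6 of r = 0110001 to get c = 0110011.


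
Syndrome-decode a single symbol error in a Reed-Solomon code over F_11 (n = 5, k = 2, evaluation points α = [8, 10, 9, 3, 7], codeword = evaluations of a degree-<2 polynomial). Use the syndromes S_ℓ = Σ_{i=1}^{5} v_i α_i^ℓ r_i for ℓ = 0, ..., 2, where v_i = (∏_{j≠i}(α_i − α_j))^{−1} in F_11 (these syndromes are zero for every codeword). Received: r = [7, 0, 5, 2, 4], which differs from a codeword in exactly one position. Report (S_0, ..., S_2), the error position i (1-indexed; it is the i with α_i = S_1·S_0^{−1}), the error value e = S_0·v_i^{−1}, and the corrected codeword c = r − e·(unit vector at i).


S = (3, 2, 5), error at position 1, error magnitude e = 8, c = [10, 0, 5, 2, 4].

Step 1: column multipliers v_i = (∏_{j≠i}(α_i − α_j))^{−1} mod 11.
  i = 1 (α = 8): (8−10)(8−9)(8−3)(8−7) = (−2)·(−1)·5·1 = 10 ≡ 10, so v_1 = 10^{−1} = 10 (mod 11).
  i = 2 (α = 10): (10−8)(10−9)(10−3)(10−7) = 2·1·7·3 = 42 ≡ 9, so v_2 = 9^{−1} = 5 (mod 11).
  i = 3 (α = 9): (9−8)(9−10)(9−3)(9−7) = 1·(−1)·6·2 = −12 ≡ 10, so v_3 = 10^{−1} = 10 (mod 11).
  i = 4 (α = 3): (3−8)(3−10)(3−9)(3−7) = (−5)·(−7)·(−6)·(−4) = 840 ≡ 4, so v_4 = 4^{−1} = 3 (mod 11).
  i = 5 (α = 7): (7−8)(7−10)(7−9)(7−3) = (−1)·(−3)·(−2)·4 = −24 ≡ 9, so v_5 = 9^{−1} = 5 (mod 11).
  v = [10, 5, 10, 3, 5].
Step 2: syndromes of r = [7, 0, 5, 2, 4] (all sums mod 11).
  S_0 = Σ v_i r_i = 10·7 + 5·0 + 10·5 + 3·2 + 5·4 = 146 ≡ 3.
  S_1 = Σ v_i α_i r_i = 10·8·7 + 5·10·0 + 10·9·5 + 3·3·2 + 5·7·4 = 1168 ≡ 2.
  α_i^2 mod 11 = [9, 1, 4, 9, 5].
  S_2 = Σ v_i α_i^2 r_i = 10·9·7 + 5·1·0 + 10·4·5 + 3·9·2 + 5·5·4 = 984 ≡ 5.
  S = (3, 2, 5) ≠ 0, so r is not a codeword (an error is present).
Step 3: locate the error. For a single error e at position i, S_ℓ = v_i·e·α_i^ℓ, so α_err = S_1/S_0.
  S_0^{−1} = 3^{−1} = 4 (mod 11), so α_err = 2·4 = 8 ≡ 8 = α_1. Error position i = 1.
  Consistency check: S_2/S_1 = 5·6 = 30 ≡ 8 = α_err ✓ (single-error assumption holds).
Step 4: error magnitude e = S_0/v_1 = S_0·∏_{j≠1}(α_1 − α_j) = 3·10 = 30 ≡ 8 (mod 11).
Step 5: correct position 1: c_1 = r_1 − e = 7 − 8 ≡ 10 (mod 11). Hence c = [10, 0, 5, 2, 4].
  Check: interpolating c through the α_i gives m(x) = 6 + 6·x (degree < 2) with m(α_i) = c_i for every i, so c is indeed a codeword.


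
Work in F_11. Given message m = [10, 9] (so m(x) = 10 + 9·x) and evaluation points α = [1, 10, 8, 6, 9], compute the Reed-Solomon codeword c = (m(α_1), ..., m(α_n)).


c = [8, 1, 5, 9, 3]

Message polynomial: m(x) = 10 + 9·x (mod 11).
For each evaluation point α_i, compute m(α_i) mod 11:
  α_1 = 1: Horner steps 9 → 8, so m(1) = 8.
  α_2 = 10: Horner steps 9 → 1, so m(10) = 1.
  α_3 = 8: Horner steps 9 → 5, so m(8) = 5.
  α_4 = 6: Horner steps 9 → 9, so m(6) = 9.
  α_5 = 9: Horner steps 9 → 3, so m(9) = 3.
Codeword c = [8, 1, 5, 9, 3] ∈ F_11^5.


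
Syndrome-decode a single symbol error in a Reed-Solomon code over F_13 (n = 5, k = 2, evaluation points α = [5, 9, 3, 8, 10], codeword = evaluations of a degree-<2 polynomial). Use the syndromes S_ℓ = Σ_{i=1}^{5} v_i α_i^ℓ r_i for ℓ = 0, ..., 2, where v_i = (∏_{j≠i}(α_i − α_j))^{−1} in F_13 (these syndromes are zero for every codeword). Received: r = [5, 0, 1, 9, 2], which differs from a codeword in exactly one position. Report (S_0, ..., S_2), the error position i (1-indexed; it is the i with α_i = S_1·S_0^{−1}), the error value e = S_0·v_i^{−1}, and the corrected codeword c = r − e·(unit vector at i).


S = (6, 9, 7), error at position 4, error magnitude e = 11, c = [5, 0, 1, 11, 2].

Step 1: column multipliers v_i = (∏_{j≠i}(α_i − α_j))^{−1} mod 13.
  i = 1 (α = 5): (5−9)(5−3)(5−8)(5−10) = (−4)·2·(−3)·(−5) = −120 ≡ 10, so v_1 = 10^{−1} = 4 (mod 13).
  i = 2 (α = 9): (9−5)(9−3)(9−8)(9−10) = 4·6·1·(−1) = −24 ≡ 2, so v_2 = 2^{−1} = 7 (mod 13).
  i = 3 (α = 3): (3−5)(3−9)(3−8)(3−10) = (−2)·(−6)·(−5)·(−7) = 420 ≡ 4, so v_3 = 4^{−1} = 10 (mod 13).
  i = 4 (α = 8): (8−5)(8−9)(8−3)(8−10) = 3·(−1)·5·(−2) = 30 ≡ 4, so v_4 = 4^{−1} = 10 (mod 13).
  i = 5 (α = 10): (10−5)(10−9)(10−3)(10−8) = 5·1·7·2 = 70 ≡ 5, so v_5 = 5^{−1} = 8 (mod 13).
  v = [4, 7, 10, 10, 8].
Step 2: syndromes of r = [5, 0, 1, 9, 2] (all sums mod 13).
  S_0 = Σ v_i r_i = 4·5 + 7·0 + 10·1 + 10·9 + 8·2 = 136 ≡ 6.
  S_1 = Σ v_i α_i r_i = 4·5·5 + 7·9·0 + 10·3·1 + 10·8·9 + 8·10·2 = 1010 ≡ 9.
  α_i^2 mod 13 = [12, 3, 9, 12, 9].
  S_2 = Σ v_i α_i^2 r_i = 4·12·5 + 7·3·0 + 10·9·1 + 10·12·9 + 8·9·2 = 1554 ≡ 7.
  S = (6, 9, 7) ≠ 0, so r is not a codeword (an error is present).
Step 3: locate the error. For a single error e at position i, S_ℓ = v_i·e·α_i^ℓ, so α_err = S_1/S_0.
  S_0^{−1} = 6^{−1} = 11 (mod 13), so α_err = 9·11 = 99 ≡ 8 = α_4. Error position i = 4.
  Consistency check: S_2/S_1 = 7·3 = 21 ≡ 8 = α_err ✓ (single-error assumption holds).
Step 4: error magnitude e = S_0/v_4 = S_0·∏_{j≠4}(α_4 − α_j) = 6·4 = 24 ≡ 11 (mod 13).
Step 5: correct position 4: c_4 = r_4 − e = 9 − 11 ≡ 11 (mod 13). Hence c = [5, 0, 1, 11, 2].
  Check: interpolating c through the α_i gives m(x) = 8 + 2·x (degree < 2) with m(α_i) = c_i for every i, so c is indeed a codeword.


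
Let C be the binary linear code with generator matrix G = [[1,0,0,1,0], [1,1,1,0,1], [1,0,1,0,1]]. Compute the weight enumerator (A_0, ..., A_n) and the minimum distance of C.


Weight distribution: A_0 = 1, A_1 = 1, A_2 = 1, A_3 = 3, A_4 = 2. Minimum distance d = 1.

Enumerate all 2^3 = 8 messages m ∈ F_2^3.
For each, compute codeword c = mG in F_2^5, then tally its weight.
  m = 000 → c = 00000, weight = 0.
  m = 100 → c = 10010, weight = 2.
  m = 010 → c = 11101, weight = 4.
  m = 110 → c = 01111, weight = 4.
  m = 001 → c = 10101, weight = 3.
  m = 101 → c = 00111, weight = 3.
  m = 011 → c = 01000, weight = 1.
  m = 111 → c = 11010, weight = 3.
Tally weights:
  weight 0: 1 codewords.
  weight 1: 1 codewords.
  weight 2: 1 codewords.
  weight 3: 3 codewords.
  weight 4: 2 codewords.
Minimum distance d = smallest w > 0 with A_w > 0 = 1.
Sanity: Σ A_w = 8 = 2^3 = 8 ✓.


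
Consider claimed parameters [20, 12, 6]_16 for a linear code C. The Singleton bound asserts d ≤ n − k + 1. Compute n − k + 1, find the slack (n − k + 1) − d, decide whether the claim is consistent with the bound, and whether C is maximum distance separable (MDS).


Singleton RHS = n − k + 1 = 9, slack = 3, bound satisfied, not MDS.

Singleton bound: d ≤ n − k + 1.
Here n = 20, k = 12, so n − k + 1 = 9.
Given d = 6, check d ≤ 9: YES.
Slack = (n − k + 1) − d = 3.
The code is NOT MDS (slack = 3 > 0).
Description: the claimed parameters are [20, 12, 6]_16; such a code would be non-MDS.


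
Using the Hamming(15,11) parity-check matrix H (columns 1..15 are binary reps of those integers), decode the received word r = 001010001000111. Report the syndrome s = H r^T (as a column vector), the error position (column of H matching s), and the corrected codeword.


s = (0, 0, 1, 1)^T, error position = 3, corrected codeword c = 000010001000111

Compute s = H r^T mod 2 one row at a time:
  s_1 = 0 + 1 + 0 + 0 + 0 + 1 + 1 + 1 = 4 ≡ 0 (mod 2).
  s_2 = 0 + 1 + 0 + 0 + 0 + 1 + 1 + 1 = 4 ≡ 0 (mod 2).
  s_3 = 0 + 1 + 0 + 0 + 0 + 0 + 1 + 1 = 3 ≡ 1 (mod 2).
  s_4 = 0 + 1 + 1 + 0 + 1 + 0 + 1 + 1 = 5 ≡ 1 (mod 2).
s = (0, 0, 1, 1)^T — this equals column 3 of H (binary 0011), so error is at position 3.
Correct: flip bit 3 of r = 001010001000111 to get c = 000010001000111.


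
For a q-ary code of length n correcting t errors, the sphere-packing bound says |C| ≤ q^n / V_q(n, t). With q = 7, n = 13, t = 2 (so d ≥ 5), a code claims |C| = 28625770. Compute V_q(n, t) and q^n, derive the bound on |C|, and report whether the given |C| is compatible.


V_q(n, t) = 2887, q^n = 96889010407, Hamming bound = 33560446, |C| = 28625770 ≤ bound (satisfied).

Step 1: Compute V_q(n, t) = Σ_{j=0}^2 C(n, j) (q−1)^j.
  j = 0: C(13,0)·(6)^0 = 1·1 = 1.
  j = 1: C(13,1)·(6)^1 = 13·6 = 78.
  j = 2: C(13,2)·(6)^2 = 78·36 = 2808.
  V_q(n, t) = 1 + 78 + 2808 = 2887.
Step 2: q^n = 7^13 = 96889010407.
Step 3: Hamming bound ⌊q^n / V_q(n,t)⌋ = ⌊96889010407/2887⌋ = 33560446.
Step 4: Compare |C| = 28625770 to 33560446: satisfied.
The claimed |C| lies below the Hamming bound.


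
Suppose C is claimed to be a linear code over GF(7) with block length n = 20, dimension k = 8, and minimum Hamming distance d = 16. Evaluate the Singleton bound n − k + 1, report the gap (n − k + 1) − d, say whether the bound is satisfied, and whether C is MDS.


Singleton RHS = n − k + 1 = 13, slack = -3, bound violated (no such code; not MDS).

Singleton bound: d ≤ n − k + 1.
Here n = 20, k = 8, so n − k + 1 = 13.
Given d = 16, check d ≤ 13: NO.
Slack = (n − k + 1) − d = -3.
The slack is negative: d = 16 exceeds n − k + 1 = 13 by 3, so the Singleton bound is violated and no linear [20, 8, 16]_7 code can exist. In particular it is not MDS (MDS requires d = n − k + 1 exactly).
Description: the claimed parameters are [20, 8, 16]_7; such a code would be impossible (violates the Singleton bound).


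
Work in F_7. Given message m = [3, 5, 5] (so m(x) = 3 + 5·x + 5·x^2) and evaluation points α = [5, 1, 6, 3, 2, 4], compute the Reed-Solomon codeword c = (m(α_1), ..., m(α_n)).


c = [6, 6, 3, 0, 5, 5]

Message polynomial: m(x) = 3 + 5·x + 5·x^2 (mod 7).
For each evaluation point α_i, compute m(α_i) mod 7:
  α_1 = 5: Horner steps 5 → 2 → 6, so m(5) = 6.
  α_2 = 1: Horner steps 5 → 3 → 6, so m(1) = 6.
  α_3 = 6: Horner steps 5 → 0 → 3, so m(6) = 3.
  α_4 = 3: Horner steps 5 → 6 → 0, so m(3) = 0.
  α_5 = 2: Horner steps 5 → 1 → 5, so m(2) = 5.
  α_6 = 4: Horner steps 5 → 4 → 5, so m(4) = 5.
Codeword c = [6, 6, 3, 0, 5, 5] ∈ F_7^6.


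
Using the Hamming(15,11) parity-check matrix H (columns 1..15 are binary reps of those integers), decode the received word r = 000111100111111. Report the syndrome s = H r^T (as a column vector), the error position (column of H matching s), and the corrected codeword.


s = (0, 0, 0, 1)^T, error position = 1, corrected codeword c = 100111100111111

Compute s = H r^T mod 2 one row at a time:
  s_1 = 0 + 0 + 1 + 1 + 1 + 1 + 1 + 1 = 6 ≡ 0 (mod 2).
  s_2 = 1 + 1 + 1 + 1 + 1 + 1 + 1 + 1 = 8 ≡ 0 (mod 2).
  s_3 = 0 + 0 + 1 + 1 + 1 + 1 + 1 + 1 = 6 ≡ 0 (mod 2).
  s_4 = 0 + 0 + 1 + 1 + 0 + 1 + 1 + 1 = 5 ≡ 1 (mod 2).
s = (0, 0, 0, 1)^T — this equals column 1 of H (binary 0001), so error is at position 1.
Correct: flip bit 1 of r = 000111100111111 to get c = 100111100111111.
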